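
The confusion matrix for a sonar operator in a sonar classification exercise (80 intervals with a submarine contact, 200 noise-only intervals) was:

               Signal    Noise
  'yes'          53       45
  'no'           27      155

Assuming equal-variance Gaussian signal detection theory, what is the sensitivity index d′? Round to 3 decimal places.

H = 53/80 = 0.6625
FA = 45/200 = 0.2250
z(H) = z(0.6625) = 0.4193
z(FA) = z(0.2250) = -0.7554
d' = z(H) − z(FA) = 0.4193 − (-0.7554) = 1.1747

d′ = 1.175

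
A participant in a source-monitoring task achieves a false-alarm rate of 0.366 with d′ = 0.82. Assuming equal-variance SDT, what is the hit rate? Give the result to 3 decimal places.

hit rate = 0.684

z(false-alarm rate) = z(0.366) = -0.3425
z(H) = z(FA) + d' = -0.3425 + 0.82 = 0.4775
hit rate = Φ(0.4775) = 0.6835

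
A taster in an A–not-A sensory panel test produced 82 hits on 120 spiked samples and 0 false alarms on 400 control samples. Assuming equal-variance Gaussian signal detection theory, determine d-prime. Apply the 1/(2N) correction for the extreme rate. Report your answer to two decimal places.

The false-alarm rate is 0/400 = 0, so apply the 1/(2N) correction: FA → 1/(2·400) = 0.00125.
z(H) = z(0.68333) = 0.477
z(FA) = z(0.00125) = -3.023
d' = 0.477 − (-3.023) = 3.500

d-prime = 3.50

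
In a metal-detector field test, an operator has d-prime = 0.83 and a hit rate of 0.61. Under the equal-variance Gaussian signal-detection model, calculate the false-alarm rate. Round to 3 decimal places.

false-alarm rate = 0.291

z(hit rate) = z(0.61) = 0.2793
z(FA) = z(H) − d' = 0.2793 − 0.83 = -0.5507
false-alarm rate = Φ(-0.5507) = 0.2909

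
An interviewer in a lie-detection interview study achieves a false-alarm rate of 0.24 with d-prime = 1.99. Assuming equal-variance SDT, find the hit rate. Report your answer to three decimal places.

hit rate = 0.900

z(false-alarm rate) = z(0.24) = -0.7063
z(H) = z(FA) + d' = -0.7063 + 1.99 = 1.2837
hit rate = Φ(1.2837) = 0.9004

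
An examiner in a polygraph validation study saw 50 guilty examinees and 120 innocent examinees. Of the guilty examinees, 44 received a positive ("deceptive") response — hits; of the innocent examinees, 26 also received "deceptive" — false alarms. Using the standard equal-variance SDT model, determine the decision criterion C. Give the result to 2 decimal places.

H = 44/50 = 0.8800
FA = 26/120 = 0.2167
z(H) = z(0.8800) = 1.1750
z(FA) = z(0.2167) = -0.7834
c = −½·[z(H) + z(FA)] = −0.5 × (1.1750 + (-0.7834)) = -0.1958

C = -0.20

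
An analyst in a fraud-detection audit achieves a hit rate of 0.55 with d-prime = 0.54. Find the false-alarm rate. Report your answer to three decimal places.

false-alarm rate = 0.339

z(hit rate) = z(0.55) = 0.1257
z(FA) = z(H) − d' = 0.1257 − 0.54 = -0.4143
false-alarm rate = Φ(-0.4143) = 0.3393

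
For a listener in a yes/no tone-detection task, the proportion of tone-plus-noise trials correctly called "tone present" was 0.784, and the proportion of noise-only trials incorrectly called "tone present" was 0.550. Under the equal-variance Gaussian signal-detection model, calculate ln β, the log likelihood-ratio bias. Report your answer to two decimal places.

ln β = -0.30

z(H) = z(0.784) = 0.786
z(FA) = z(0.550) = 0.126
ln β = −½·[z(H)² − z(FA)²] = −0.5 × (0.618 − 0.016) = -0.301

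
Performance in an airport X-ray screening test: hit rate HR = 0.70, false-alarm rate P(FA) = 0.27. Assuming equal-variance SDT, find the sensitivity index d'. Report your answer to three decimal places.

Φ⁻¹(H) = 0.5244
Φ⁻¹(FA) = -0.6128
d' = z(H) − z(FA) = 0.5244 − (-0.6128) = 1.1372

d' = 1.137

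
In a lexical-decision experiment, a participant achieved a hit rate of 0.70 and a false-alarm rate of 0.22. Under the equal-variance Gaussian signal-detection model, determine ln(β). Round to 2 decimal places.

z(H) = 0.524
z(FA) = -0.772
ln β = −½·[z(H)² − z(FA)²] = −0.5 × (0.275 − 0.596) = 0.1605

ln β = 0.16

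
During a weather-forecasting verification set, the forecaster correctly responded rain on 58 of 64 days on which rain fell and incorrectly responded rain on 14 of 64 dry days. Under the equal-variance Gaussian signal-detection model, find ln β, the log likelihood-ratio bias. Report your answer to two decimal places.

ln β = -0.57

H = 58/64 = 0.9062
FA = 14/64 = 0.2188
z(0.9062) = 1.318, z(0.2188) = -0.776
ln β = −½·[z(H)² − z(FA)²] = −0.5 × (1.737 − 0.602) = -0.5675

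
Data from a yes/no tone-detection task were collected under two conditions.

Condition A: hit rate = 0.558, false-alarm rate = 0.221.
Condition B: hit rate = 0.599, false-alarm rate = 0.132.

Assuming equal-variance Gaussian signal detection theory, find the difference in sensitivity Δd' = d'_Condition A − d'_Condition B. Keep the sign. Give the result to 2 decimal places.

Δd' = -0.45

Condition A: z(0.558) = 0.146, z(0.221) = -0.769, d' = 0.915
Condition B: z(0.599) = 0.251, z(0.132) = -1.117, d' = 1.368
Δd' = d'_Condition A − d'_Condition B = 0.915 − 1.368 = -0.453
Condition B has the higher sensitivity.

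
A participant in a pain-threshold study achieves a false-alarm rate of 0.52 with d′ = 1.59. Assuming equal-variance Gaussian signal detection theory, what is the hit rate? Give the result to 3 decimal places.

hit rate = 0.950

z(false-alarm rate) = z(0.52) = 0.0502
z(H) = z(FA) + d' = 0.0502 + 1.59 = 1.6402
hit rate = Φ(1.6402) = 0.9495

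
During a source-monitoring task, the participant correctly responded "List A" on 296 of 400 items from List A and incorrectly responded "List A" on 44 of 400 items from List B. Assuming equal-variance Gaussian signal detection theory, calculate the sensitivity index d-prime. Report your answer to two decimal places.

H = 296/400 = 0.7400
FA = 44/400 = 0.1100
z(H) = z(0.7400) = 0.643
z(FA) = z(0.1100) = -1.227
d' = z(H) − z(FA) = 0.643 − (-1.227) = 1.870

d-prime = 1.87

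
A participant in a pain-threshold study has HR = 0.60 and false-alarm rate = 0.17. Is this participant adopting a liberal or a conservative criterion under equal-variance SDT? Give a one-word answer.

z(H) = 0.253, z(FA) = -0.954
c = −½·(z(H) + z(FA)) = 0.3505
c > 0 → conservative criterion (biased toward responding “no”).

conservative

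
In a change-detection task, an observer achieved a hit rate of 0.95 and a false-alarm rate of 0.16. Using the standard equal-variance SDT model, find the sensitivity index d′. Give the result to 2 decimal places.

z(H) = z(0.95) = 1.645
z(FA) = z(0.16) = -0.994
d' = z(H) − z(FA) = 1.645 − (-0.994) = 2.639

d′ = 2.64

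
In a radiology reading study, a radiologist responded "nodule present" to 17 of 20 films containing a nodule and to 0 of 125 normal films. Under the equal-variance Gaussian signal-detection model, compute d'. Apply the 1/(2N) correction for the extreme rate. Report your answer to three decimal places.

d' = 3.689

The false-alarm rate is 0/125 = 0, so apply the 1/(2N) correction: FA → 1/(2·125) = 0.00400.
z(H) = z(0.85000) = 1.0364
z(FA) = z(0.00400) = -2.6521
d' = 1.0364 − (-2.6521) = 3.6885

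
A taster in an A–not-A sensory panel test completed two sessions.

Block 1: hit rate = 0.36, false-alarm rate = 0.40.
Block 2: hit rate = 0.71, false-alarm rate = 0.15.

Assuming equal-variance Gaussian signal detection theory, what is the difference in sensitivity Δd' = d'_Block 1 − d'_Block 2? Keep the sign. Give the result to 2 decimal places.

Block 1: z(0.36) = -0.358, z(0.40) = -0.253, d' = -0.105
Block 2: z(0.71) = 0.553, z(0.15) = -1.036, d' = 1.589
Δd' = d'_Block 1 − d'_Block 2 = -0.105 − 1.589 = -1.694
Block 2 has the higher sensitivity.

Δd' = -1.69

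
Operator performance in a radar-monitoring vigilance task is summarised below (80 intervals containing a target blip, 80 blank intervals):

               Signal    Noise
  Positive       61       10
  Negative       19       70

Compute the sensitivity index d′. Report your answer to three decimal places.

H = 61/80 = 0.7625
FA = 10/80 = 0.1250
z(H) = z(0.7625) = 0.7144
z(FA) = z(0.1250) = -1.1503
d' = z(H) − z(FA) = 0.7144 − (-1.1503) = 1.8647

d′ = 1.865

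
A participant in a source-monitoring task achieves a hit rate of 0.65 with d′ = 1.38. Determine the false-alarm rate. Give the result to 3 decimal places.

false-alarm rate = 0.160

z(hit rate) = z(0.65) = 0.3853
z(FA) = z(H) − d' = 0.3853 − 1.38 = -0.9947
false-alarm rate = Φ(-0.9947) = 0.1599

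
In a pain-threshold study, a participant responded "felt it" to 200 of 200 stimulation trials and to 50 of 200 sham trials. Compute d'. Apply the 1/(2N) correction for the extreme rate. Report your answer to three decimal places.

The hit rate is 200/200 = 1, so apply the 1/(2N) correction: H → 1 − 1/(2·200) = 0.99750.
z(H) = z(0.99750) = 2.8070
z(FA) = z(0.25000) = -0.6745
d' = 2.8070 − (-0.6745) = 3.4815

d' = 3.482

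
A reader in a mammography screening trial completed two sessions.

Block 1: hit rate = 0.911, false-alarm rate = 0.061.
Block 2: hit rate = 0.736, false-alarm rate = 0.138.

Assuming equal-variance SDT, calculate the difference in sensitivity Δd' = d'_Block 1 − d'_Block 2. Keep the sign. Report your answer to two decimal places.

Block 1: z(0.911) = 1.347, z(0.061) = -1.546, d' = 2.893
Block 2: z(0.736) = 0.631, z(0.138) = -1.089, d' = 1.720
Δd' = d'_Block 1 − d'_Block 2 = 2.893 − 1.720 = 1.173
Block 1 has the higher sensitivity.

Δd' = 1.17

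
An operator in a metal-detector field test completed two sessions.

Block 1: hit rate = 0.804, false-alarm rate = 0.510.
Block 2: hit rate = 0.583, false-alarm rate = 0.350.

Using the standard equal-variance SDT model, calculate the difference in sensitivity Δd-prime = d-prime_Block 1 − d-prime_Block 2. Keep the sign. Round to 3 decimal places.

Block 1: z(0.804) = 0.8560, z(0.510) = 0.0251, d' = 0.8309
Block 2: z(0.583) = 0.2096, z(0.350) = -0.3853, d' = 0.5949
Δd' = d'_Block 1 − d'_Block 2 = 0.8309 − 0.5949 = 0.2360
Block 1 has the higher sensitivity.

Δd-prime = 0.236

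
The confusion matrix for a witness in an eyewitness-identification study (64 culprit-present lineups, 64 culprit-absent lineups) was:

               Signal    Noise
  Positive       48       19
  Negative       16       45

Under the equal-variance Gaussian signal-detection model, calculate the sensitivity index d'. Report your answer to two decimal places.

H = 48/64 = 0.7500
FA = 19/64 = 0.2969
z(0.7500) = 0.674, z(0.2969) = -0.533
d' = z(H) − z(FA) = 0.674 − (-0.533) = 1.207

d' = 1.21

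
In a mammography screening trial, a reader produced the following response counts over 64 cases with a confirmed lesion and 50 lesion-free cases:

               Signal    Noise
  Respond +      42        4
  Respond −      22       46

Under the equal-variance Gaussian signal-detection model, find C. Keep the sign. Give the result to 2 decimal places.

H = 42/64 = 0.6562
FA = 4/50 = 0.0800
z(H) = 0.4021
z(FA) = -1.4051
c = −½·[z(H) + z(FA)] = −0.5 × (0.4021 + (-1.4051)) = 0.5015
c > 0: the reader has a conservative response bias.

C = 0.50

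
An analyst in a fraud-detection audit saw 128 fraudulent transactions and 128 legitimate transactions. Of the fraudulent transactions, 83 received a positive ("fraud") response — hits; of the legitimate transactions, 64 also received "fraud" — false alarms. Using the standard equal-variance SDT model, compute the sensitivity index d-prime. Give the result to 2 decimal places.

H = 83/128 = 0.6484
FA = 64/128 = 0.5000
z(0.6484) = 0.3810, z(0.5000) = 0.0000
d' = z(H) − z(FA) = 0.3810 − 0.0000 = 0.3810

d-prime = 0.38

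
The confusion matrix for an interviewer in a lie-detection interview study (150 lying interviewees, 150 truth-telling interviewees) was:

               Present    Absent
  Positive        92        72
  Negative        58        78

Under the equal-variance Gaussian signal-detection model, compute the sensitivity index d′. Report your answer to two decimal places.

H = 92/150 = 0.6133
FA = 72/150 = 0.4800
Φ⁻¹(0.6133) = 0.288, Φ⁻¹(0.4800) = -0.050
d' = z(H) − z(FA) = 0.288 − (-0.050) = 0.338

d′ = 0.34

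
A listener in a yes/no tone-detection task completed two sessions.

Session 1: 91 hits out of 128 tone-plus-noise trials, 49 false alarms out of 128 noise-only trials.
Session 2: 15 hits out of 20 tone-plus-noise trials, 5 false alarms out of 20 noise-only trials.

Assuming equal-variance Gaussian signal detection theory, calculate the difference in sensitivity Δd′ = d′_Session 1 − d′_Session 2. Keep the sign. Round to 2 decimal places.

Δd′ = -0.49

Session 1: z(0.7109) = 0.556, z(0.3828) = -0.298, d' = 0.854
Session 2: z(0.7500) = 0.674, z(0.2500) = -0.674, d' = 1.348
Δd' = d'_Session 1 − d'_Session 2 = 0.854 − 1.348 = -0.494
Session 2 has the higher sensitivity.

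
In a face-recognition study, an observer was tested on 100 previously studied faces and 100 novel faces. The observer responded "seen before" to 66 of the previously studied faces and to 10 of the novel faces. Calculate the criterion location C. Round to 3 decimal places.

C = 0.435

H = 66/100 = 0.6600
FA = 10/100 = 0.1000
z(H) = z(0.6600) = 0.4125
z(FA) = z(0.1000) = -1.2816
c = −½·[z(H) + z(FA)] = −0.5 × (0.4125 + (-1.2816)) = 0.43455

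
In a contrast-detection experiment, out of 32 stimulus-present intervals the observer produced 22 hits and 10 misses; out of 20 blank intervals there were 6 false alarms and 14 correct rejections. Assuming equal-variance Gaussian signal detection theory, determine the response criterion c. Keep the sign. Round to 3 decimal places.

c = 0.018

H = 22/32 = 0.6875
FA = 6/20 = 0.3000
z(H) = z(0.6875) = 0.4888
z(FA) = z(0.3000) = -0.5244
c = −½·[z(H) + z(FA)] = −0.5 × (0.4888 + (-0.5244)) = 0.0178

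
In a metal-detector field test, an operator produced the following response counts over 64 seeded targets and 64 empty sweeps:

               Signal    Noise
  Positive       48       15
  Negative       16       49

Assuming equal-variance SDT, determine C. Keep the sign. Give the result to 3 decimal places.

H = 48/64 = 0.7500
FA = 15/64 = 0.2344
z(H) = z(0.7500) = 0.6745
z(FA) = z(0.2344) = -0.7244
c = −½·[z(H) + z(FA)] = −0.5 × (0.6745 + (-0.7244)) = 0.02495

C = 0.025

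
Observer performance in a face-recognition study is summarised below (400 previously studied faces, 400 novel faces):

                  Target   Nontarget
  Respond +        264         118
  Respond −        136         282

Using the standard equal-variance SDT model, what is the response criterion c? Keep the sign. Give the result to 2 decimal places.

c = 0.06

H = 264/400 = 0.6600
FA = 118/400 = 0.2950
z(0.6600) = 0.412, z(0.2950) = -0.539
c = −½·[z(H) + z(FA)] = −0.5 × (0.412 + (-0.539)) = 0.0635
c > 0: the observer has a conservative response bias.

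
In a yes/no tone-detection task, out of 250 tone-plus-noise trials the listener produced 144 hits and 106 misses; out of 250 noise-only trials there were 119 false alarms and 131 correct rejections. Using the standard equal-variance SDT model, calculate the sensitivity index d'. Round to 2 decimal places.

H = 144/250 = 0.5760
FA = 119/250 = 0.4760
Φ⁻¹(0.5760) = 0.192, Φ⁻¹(0.4760) = -0.060
d' = z(H) − z(FA) = 0.192 − (-0.060) = 0.252

d' = 0.25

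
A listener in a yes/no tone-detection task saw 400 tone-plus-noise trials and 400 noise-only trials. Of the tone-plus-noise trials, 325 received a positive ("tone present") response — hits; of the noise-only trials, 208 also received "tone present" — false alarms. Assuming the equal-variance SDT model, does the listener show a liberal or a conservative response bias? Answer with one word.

z(H) = 0.887, z(FA) = 0.050
c = −½·(z(H) + z(FA)) = -0.4685
c < 0 → liberal criterion (biased toward responding “yes”).

liberal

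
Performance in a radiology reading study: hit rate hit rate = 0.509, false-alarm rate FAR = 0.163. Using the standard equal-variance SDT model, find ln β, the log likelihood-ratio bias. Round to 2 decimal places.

z(H) = z(0.509) = 0.023
z(FA) = z(0.163) = -0.982
ln β = −½·[z(H)² − z(FA)²] = −0.5 × (0.001 − 0.964) = 0.4815

ln β = 0.48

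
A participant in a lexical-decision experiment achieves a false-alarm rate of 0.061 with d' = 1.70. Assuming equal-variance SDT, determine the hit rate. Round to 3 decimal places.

hit rate = 0.561

z(false-alarm rate) = z(0.061) = -1.5464
z(H) = z(FA) + d' = -1.5464 + 1.70 = 0.1536
hit rate = Φ(0.1536) = 0.5610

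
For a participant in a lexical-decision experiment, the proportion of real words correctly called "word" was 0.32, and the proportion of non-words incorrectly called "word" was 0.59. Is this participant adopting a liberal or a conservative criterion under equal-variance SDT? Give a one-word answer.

conservative

z(H) = -0.468, z(FA) = 0.228
c = −½·(z(H) + z(FA)) = 0.120
c > 0 → conservative criterion (biased toward responding “no”).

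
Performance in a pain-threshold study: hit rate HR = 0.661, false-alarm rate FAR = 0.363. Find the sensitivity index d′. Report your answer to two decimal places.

d′ = 0.77

Φ⁻¹(0.661) = 0.4152, Φ⁻¹(0.363) = -0.3505
d' = z(H) − z(FA) = 0.4152 − (-0.3505) = 0.7657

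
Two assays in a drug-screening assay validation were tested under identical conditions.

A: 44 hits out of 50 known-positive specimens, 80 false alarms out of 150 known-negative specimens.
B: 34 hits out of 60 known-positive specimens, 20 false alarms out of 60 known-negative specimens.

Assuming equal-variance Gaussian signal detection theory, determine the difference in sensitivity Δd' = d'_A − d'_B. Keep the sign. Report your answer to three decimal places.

A: z(0.8800) = 1.1750, z(0.5333) = 0.0836, d' = 1.0914
B: z(0.5667) = 0.1680, z(0.3333) = -0.4308, d' = 0.5988
Δd' = d'_A − d'_B = 1.0914 − 0.5988 = 0.4926
A has the higher sensitivity.

Δd' = 0.493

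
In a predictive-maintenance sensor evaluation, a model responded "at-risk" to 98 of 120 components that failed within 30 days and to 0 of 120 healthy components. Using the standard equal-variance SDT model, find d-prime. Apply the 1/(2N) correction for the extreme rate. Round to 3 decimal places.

The false-alarm rate is 0/120 = 0, so apply the 1/(2N) correction: FA → 1/(2·120) = 0.00417.
z(H) = z(0.81667) = 0.9027
z(FA) = z(0.00417) = -2.6380
d' = 0.9027 − (-2.6380) = 3.5407

d-prime = 3.541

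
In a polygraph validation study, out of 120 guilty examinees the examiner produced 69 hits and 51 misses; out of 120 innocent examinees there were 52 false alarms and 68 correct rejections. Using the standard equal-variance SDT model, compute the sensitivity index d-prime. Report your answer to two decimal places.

d-prime = 0.36

H = 69/120 = 0.5750
FA = 52/120 = 0.4333
Φ⁻¹(H) = 0.1891
Φ⁻¹(FA) = -0.1680
d' = z(H) − z(FA) = 0.1891 − (-0.1680) = 0.3571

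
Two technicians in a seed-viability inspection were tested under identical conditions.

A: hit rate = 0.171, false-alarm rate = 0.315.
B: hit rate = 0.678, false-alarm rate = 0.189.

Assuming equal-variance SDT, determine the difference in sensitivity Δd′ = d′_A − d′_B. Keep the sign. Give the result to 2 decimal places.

A: z(0.171) = -0.950, z(0.315) = -0.482, d' = -0.468
B: z(0.678) = 0.462, z(0.189) = -0.882, d' = 1.344
Δd' = d'_A − d'_B = -0.468 − 1.344 = -1.812
B has the higher sensitivity.

Δd′ = -1.81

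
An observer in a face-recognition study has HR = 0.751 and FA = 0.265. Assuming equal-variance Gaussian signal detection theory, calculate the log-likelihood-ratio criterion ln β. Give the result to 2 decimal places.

ln β = -0.03

z(0.751) = 0.678, z(0.265) = -0.628
ln β = −½·[z(H)² − z(FA)²] = −0.5 × (0.460 − 0.394) = -0.033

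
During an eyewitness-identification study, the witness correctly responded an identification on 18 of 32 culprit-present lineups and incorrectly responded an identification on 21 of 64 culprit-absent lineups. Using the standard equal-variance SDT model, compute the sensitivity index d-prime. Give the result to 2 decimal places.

d-prime = 0.60

H = 18/32 = 0.5625
FA = 21/64 = 0.3281
Φ⁻¹(H) = 0.157
Φ⁻¹(FA) = -0.445
d' = z(H) − z(FA) = 0.157 − (-0.445) = 0.602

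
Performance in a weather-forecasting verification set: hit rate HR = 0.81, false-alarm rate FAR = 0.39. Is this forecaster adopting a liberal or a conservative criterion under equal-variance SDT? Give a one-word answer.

z(H) = 0.878, z(FA) = -0.279
c = −½·(z(H) + z(FA)) = -0.2995
c < 0 → liberal criterion (biased toward responding “yes”).

liberal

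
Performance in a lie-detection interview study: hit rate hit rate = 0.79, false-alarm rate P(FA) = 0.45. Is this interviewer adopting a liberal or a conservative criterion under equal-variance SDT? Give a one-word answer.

z(H) = 0.806, z(FA) = -0.126
c = −½·(z(H) + z(FA)) = -0.340
c < 0 → liberal criterion (biased toward responding “yes”).

liberal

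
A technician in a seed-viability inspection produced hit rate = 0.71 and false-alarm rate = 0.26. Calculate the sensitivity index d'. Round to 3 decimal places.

d' = 1.197

z(H) = z(0.71) = 0.5534
z(FA) = z(0.26) = -0.6433
d' = z(H) − z(FA) = 0.5534 − (-0.6433) = 1.1967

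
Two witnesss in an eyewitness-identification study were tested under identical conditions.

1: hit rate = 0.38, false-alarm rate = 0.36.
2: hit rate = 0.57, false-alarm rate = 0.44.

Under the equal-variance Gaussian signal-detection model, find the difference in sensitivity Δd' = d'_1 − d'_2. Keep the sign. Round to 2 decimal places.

1: z(0.38) = -0.305, z(0.36) = -0.358, d' = 0.053
2: z(0.57) = 0.176, z(0.44) = -0.151, d' = 0.327
Δd' = d'_1 − d'_2 = 0.053 − 0.327 = -0.274
2 has the higher sensitivity.

Δd' = -0.27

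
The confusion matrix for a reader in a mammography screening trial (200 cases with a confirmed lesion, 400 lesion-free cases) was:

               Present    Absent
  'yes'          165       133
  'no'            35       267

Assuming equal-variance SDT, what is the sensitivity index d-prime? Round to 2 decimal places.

H = 165/200 = 0.8250
FA = 133/400 = 0.3325
z(H) = z(0.8250) = 0.9346
z(FA) = z(0.3325) = -0.4330
d' = z(H) − z(FA) = 0.9346 − (-0.4330) = 1.3676

d-prime = 1.37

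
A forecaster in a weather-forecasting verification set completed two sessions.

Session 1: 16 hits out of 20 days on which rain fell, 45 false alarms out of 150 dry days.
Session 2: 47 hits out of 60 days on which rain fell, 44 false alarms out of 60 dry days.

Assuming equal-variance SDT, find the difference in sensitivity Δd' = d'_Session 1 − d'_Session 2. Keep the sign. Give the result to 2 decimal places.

Δd' = 1.21

Session 1: z(0.8000) = 0.842, z(0.3000) = -0.524, d' = 1.366
Session 2: z(0.7833) = 0.783, z(0.7333) = 0.623, d' = 0.160
Δd' = d'_Session 1 − d'_Session 2 = 1.366 − 0.160 = 1.206
Session 1 has the higher sensitivity.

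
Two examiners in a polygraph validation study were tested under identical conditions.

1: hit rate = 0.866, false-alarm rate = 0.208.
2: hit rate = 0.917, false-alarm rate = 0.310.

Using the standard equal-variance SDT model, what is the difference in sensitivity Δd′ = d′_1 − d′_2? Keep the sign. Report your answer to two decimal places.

1: z(0.866) = 1.108, z(0.208) = -0.813, d' = 1.921
2: z(0.917) = 1.385, z(0.310) = -0.496, d' = 1.881
Δd' = d'_1 − d'_2 = 1.921 − 1.881 = 0.040
1 has the higher sensitivity.

Δd′ = 0.04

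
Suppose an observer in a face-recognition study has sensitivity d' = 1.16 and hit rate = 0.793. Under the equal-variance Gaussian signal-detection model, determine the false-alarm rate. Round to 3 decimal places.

false-alarm rate = 0.366

z(hit rate) = z(0.793) = 0.8169
z(FA) = z(H) − d' = 0.8169 − 1.16 = -0.3431
false-alarm rate = Φ(-0.3431) = 0.3658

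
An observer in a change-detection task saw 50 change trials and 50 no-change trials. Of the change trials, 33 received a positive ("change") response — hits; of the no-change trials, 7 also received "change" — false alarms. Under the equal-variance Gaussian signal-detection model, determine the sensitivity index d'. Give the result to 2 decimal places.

H = 33/50 = 0.6600
FA = 7/50 = 0.1400
z(H) = 0.4125
z(FA) = -1.0803
d' = z(H) − z(FA) = 0.4125 − (-1.0803) = 1.4928

d' = 1.49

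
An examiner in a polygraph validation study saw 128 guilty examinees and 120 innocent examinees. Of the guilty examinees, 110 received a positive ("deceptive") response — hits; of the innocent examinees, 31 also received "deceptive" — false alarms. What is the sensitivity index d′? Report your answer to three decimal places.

d′ = 1.726

H = 110/128 = 0.8594
FA = 31/120 = 0.2583
z(0.8594) = 1.0776, z(0.2583) = -0.6486
d' = z(H) − z(FA) = 1.0776 − (-0.6486) = 1.7262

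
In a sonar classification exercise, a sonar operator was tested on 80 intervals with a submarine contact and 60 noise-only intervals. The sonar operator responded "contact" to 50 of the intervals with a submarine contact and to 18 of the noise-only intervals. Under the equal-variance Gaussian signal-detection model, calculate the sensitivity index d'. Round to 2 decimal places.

H = 50/80 = 0.6250
FA = 18/60 = 0.3000
z(H) = 0.319
z(FA) = -0.524
d' = z(H) − z(FA) = 0.319 − (-0.524) = 0.843

d' = 0.84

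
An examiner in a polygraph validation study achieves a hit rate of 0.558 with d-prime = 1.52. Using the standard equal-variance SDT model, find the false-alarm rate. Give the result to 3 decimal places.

false-alarm rate = 0.085

z(hit rate) = z(0.558) = 0.1459
z(FA) = z(H) − d' = 0.1459 − 1.52 = -1.3741
false-alarm rate = Φ(-1.3741) = 0.0847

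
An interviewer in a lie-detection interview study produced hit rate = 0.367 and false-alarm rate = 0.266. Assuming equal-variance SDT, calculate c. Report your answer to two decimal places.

z(H) = z(0.367) = -0.3398
z(FA) = z(0.266) = -0.6250
c = −½·[z(H) + z(FA)] = −0.5 × (-0.3398 + (-0.6250)) = 0.4824
c > 0: the interviewer has a conservative response bias.

c = 0.48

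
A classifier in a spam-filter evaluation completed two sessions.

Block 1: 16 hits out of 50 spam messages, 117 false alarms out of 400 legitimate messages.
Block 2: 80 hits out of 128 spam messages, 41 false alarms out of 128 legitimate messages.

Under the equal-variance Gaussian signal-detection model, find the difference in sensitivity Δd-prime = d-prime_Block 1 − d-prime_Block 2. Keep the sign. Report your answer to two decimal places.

Block 1: z(0.3200) = -0.468, z(0.2925) = -0.546, d' = 0.078
Block 2: z(0.6250) = 0.319, z(0.3203) = -0.467, d' = 0.786
Δd' = d'_Block 1 − d'_Block 2 = 0.078 − 0.786 = -0.708
Block 2 has the higher sensitivity.

Δd-prime = -0.71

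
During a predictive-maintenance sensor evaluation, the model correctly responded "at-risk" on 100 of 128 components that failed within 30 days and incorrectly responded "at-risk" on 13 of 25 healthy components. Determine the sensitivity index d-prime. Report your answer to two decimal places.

d-prime = 0.73

H = 100/128 = 0.7812
FA = 13/25 = 0.5200
z(H) = z(0.7812) = 0.776
z(FA) = z(0.5200) = 0.050
d' = z(H) − z(FA) = 0.776 − 0.050 = 0.726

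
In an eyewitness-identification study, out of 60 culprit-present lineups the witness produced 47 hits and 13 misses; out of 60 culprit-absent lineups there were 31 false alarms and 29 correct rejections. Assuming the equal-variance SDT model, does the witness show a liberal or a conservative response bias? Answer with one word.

liberal

z(H) = 0.784, z(FA) = 0.042
c = −½·(z(H) + z(FA)) = -0.413
c < 0 → liberal criterion (biased toward responding “yes”).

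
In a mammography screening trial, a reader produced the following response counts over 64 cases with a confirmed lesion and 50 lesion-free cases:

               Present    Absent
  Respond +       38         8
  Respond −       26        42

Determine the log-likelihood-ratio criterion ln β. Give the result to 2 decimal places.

H = 38/64 = 0.5938
FA = 8/50 = 0.1600
z(H) = 0.237
z(FA) = -0.994
ln β = −½·[z(H)² − z(FA)²] = −0.5 × (0.056 − 0.988) = 0.466

ln β = 0.47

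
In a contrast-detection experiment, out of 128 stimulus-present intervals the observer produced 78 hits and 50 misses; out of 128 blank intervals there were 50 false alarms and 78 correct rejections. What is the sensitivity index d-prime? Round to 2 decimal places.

H = 78/128 = 0.6094
FA = 50/128 = 0.3906
Φ⁻¹(0.6094) = 0.278, Φ⁻¹(0.3906) = -0.278
d' = z(H) − z(FA) = 0.278 − (-0.278) = 0.556

d-prime = 0.56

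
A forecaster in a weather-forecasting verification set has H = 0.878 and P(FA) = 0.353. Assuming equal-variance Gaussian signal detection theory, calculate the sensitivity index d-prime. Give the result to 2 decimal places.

d-prime = 1.54

z(H) = z(0.878) = 1.1650
z(FA) = z(0.353) = -0.3772
d' = z(H) − z(FA) = 1.1650 − (-0.3772) = 1.5422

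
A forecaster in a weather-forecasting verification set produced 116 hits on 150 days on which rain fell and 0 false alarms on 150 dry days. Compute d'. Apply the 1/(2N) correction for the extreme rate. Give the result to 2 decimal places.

d' = 3.46

The false-alarm rate is 0/150 = 0, so apply the 1/(2N) correction: FA → 1/(2·150) = 0.00333.
z(H) = z(0.77333) = 0.750
z(FA) = z(0.00333) = -2.713
d' = 0.750 − (-2.713) = 3.463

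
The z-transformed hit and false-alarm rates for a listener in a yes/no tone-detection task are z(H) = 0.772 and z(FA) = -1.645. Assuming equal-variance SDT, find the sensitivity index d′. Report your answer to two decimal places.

d' = z(H) − z(FA) = 0.772 − (-1.645) = 2.417

d′ = 2.42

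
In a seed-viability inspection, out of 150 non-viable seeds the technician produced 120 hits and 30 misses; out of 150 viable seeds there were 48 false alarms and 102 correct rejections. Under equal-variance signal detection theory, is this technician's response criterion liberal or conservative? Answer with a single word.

z(H) = 0.842, z(FA) = -0.468
c = −½·(z(H) + z(FA)) = -0.187
c < 0 → liberal criterion (biased toward responding “yes”).

liberal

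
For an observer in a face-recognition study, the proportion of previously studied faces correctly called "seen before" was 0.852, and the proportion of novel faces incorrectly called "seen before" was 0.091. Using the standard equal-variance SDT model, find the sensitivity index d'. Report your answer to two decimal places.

d' = 2.38

z(H) = z(0.852) = 1.045
z(FA) = z(0.091) = -1.335
d' = z(H) − z(FA) = 1.045 − (-1.335) = 2.380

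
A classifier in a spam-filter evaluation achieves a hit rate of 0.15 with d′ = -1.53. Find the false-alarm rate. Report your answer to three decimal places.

z(hit rate) = z(0.15) = -1.0364
z(FA) = z(H) − d' = -1.0364 − (-1.53) = 0.4936
false-alarm rate = Φ(0.4936) = 0.6892

false-alarm rate = 0.689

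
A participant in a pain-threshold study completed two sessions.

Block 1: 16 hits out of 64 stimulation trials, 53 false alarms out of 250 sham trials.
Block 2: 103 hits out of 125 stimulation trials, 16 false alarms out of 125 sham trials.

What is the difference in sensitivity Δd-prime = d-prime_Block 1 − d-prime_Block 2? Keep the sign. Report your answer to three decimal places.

Δd-prime = -1.942

Block 1: z(0.2500) = -0.6745, z(0.2120) = -0.7995, d' = 0.1250
Block 2: z(0.8240) = 0.9307, z(0.1280) = -1.1359, d' = 2.0666
Δd' = d'_Block 1 − d'_Block 2 = 0.1250 − 2.0666 = -1.9416
Block 2 has the higher sensitivity.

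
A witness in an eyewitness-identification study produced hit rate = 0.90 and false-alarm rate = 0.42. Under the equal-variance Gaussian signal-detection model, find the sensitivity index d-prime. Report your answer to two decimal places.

d-prime = 1.48

z(H) = z(0.90) = 1.282
z(FA) = z(0.42) = -0.202
d' = z(H) − z(FA) = 1.282 − (-0.202) = 1.484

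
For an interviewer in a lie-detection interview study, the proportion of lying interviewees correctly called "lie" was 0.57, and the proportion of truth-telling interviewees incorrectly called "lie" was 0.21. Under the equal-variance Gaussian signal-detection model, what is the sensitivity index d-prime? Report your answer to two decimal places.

z(H) = 0.176
z(FA) = -0.806
d' = z(H) − z(FA) = 0.176 − (-0.806) = 0.982

d-prime = 0.98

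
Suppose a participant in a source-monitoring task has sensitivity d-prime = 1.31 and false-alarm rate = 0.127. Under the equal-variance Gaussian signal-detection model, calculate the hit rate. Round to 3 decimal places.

z(false-alarm rate) = z(0.127) = -1.1407
z(H) = z(FA) + d' = -1.1407 + 1.31 = 0.1693
hit rate = Φ(0.1693) = 0.5672

hit rate = 0.567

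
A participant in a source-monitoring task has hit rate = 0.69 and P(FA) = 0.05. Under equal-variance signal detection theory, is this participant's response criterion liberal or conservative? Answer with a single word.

z(H) = 0.496, z(FA) = -1.645
c = −½·(z(H) + z(FA)) = 0.5745
c > 0 → conservative criterion (biased toward responding “no”).

conservative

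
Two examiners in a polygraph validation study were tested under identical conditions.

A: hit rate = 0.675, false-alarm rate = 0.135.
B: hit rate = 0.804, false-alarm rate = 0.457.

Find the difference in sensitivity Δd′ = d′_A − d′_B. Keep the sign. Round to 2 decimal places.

A: z(0.675) = 0.454, z(0.135) = -1.103, d' = 1.557
B: z(0.804) = 0.856, z(0.457) = -0.108, d' = 0.964
Δd' = d'_A − d'_B = 1.557 − 0.964 = 0.593
A has the higher sensitivity.

Δd′ = 0.59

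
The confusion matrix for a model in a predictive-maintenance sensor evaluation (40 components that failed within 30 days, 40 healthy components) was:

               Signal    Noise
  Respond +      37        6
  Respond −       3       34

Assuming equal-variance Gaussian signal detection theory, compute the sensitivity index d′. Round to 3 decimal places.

d′ = 2.476

H = 37/40 = 0.9250
FA = 6/40 = 0.1500
z(H) = 1.4395
z(FA) = -1.0364
d' = z(H) − z(FA) = 1.4395 − (-1.0364) = 2.4759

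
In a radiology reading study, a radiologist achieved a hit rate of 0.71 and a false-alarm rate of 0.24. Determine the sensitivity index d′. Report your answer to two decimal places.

z(0.71) = 0.5534, z(0.24) = -0.7063
d' = z(H) − z(FA) = 0.5534 − (-0.7063) = 1.2597

d′ = 1.26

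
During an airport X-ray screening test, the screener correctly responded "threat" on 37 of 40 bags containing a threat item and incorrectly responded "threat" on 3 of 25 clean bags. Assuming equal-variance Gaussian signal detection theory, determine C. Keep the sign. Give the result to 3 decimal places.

H = 37/40 = 0.9250
FA = 3/25 = 0.1200
Φ⁻¹(H) = Φ⁻¹(0.9250) = 1.4395
Φ⁻¹(FA) = Φ⁻¹(0.1200) = -1.1750
c = −½·[z(H) + z(FA)] = −0.5 × (1.4395 + (-1.1750)) = -0.13225

C = -0.132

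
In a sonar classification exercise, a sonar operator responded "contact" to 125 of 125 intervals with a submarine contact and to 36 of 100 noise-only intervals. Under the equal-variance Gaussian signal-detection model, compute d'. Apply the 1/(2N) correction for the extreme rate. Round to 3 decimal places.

d' = 3.011

The hit rate is 125/125 = 1, so apply the 1/(2N) correction: H → 1 − 1/(2·125) = 0.99600.
z(H) = z(0.99600) = 2.6521
z(FA) = z(0.36000) = -0.3585
d' = 2.6521 − (-0.3585) = 3.0106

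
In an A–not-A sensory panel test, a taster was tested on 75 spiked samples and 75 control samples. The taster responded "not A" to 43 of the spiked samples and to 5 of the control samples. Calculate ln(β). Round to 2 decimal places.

ln β = 1.11

H = 43/75 = 0.5733
FA = 5/75 = 0.0667
z(0.5733) = 0.185, z(0.0667) = -1.501
ln β = −½·[z(H)² − z(FA)²] = −0.5 × (0.034 − 2.253) = 1.1095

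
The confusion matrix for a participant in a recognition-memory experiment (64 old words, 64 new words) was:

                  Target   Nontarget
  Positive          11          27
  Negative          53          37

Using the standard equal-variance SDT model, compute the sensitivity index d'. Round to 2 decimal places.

H = 11/64 = 0.1719
FA = 27/64 = 0.4219
Φ⁻¹(H) = -0.9467
Φ⁻¹(FA) = -0.1970
d' = z(H) − z(FA) = -0.9467 − (-0.1970) = -0.7497

d' = -0.75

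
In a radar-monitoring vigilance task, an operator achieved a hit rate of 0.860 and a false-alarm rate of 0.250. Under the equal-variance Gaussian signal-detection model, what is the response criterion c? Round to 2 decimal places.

c = -0.20

z(H) = 1.080
z(FA) = -0.674
c = −½·[z(H) + z(FA)] = −0.5 × (1.080 + (-0.674)) = -0.203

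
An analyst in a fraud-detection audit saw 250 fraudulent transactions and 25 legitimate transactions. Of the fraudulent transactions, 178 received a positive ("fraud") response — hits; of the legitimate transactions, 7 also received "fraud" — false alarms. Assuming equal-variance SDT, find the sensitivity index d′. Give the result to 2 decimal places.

d′ = 1.14

H = 178/250 = 0.7120
FA = 7/25 = 0.2800
Φ⁻¹(H) = Φ⁻¹(0.7120) = 0.5592
Φ⁻¹(FA) = Φ⁻¹(0.2800) = -0.5828
d' = z(H) − z(FA) = 0.5592 − (-0.5828) = 1.1420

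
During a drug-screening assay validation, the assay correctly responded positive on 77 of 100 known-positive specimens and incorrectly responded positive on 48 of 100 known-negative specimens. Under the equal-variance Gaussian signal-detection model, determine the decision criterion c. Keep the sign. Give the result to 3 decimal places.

H = 77/100 = 0.7700
FA = 48/100 = 0.4800
Φ⁻¹(H) = Φ⁻¹(0.7700) = 0.7388
Φ⁻¹(FA) = Φ⁻¹(0.4800) = -0.0502
c = −½·[z(H) + z(FA)] = −0.5 × (0.7388 + (-0.0502)) = -0.3443

c = -0.344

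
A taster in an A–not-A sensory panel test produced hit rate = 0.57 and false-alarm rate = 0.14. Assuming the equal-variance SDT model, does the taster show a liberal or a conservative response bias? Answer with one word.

z(H) = 0.176, z(FA) = -1.080
c = −½·(z(H) + z(FA)) = 0.452
c > 0 → conservative criterion (biased toward responding “no”).

conservative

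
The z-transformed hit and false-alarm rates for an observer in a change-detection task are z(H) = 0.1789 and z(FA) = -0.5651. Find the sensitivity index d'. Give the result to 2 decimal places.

d' = z(H) − z(FA) = 0.1789 − (-0.5651) = 0.7440

d' = 0.74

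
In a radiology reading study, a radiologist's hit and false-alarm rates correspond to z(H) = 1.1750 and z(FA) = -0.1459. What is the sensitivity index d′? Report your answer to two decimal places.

d′ = 1.32

d' = z(H) − z(FA) = 1.1750 − (-0.1459) = 1.3209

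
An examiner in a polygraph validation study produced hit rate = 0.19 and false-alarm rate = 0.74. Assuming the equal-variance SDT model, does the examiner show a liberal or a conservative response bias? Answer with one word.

conservative

z(H) = -0.878, z(FA) = 0.643
c = −½·(z(H) + z(FA)) = 0.1175
c > 0 → conservative criterion (biased toward responding “no”).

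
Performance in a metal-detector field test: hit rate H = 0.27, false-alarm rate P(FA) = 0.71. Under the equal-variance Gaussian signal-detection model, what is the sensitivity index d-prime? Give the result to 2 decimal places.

d-prime = -1.17

Φ⁻¹(0.27) = -0.6128, Φ⁻¹(0.71) = 0.5534
d' = z(H) − z(FA) = -0.6128 − 0.5534 = -1.1662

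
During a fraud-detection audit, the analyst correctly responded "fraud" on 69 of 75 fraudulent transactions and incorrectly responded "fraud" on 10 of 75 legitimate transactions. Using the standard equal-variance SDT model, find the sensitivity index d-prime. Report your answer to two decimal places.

H = 69/75 = 0.9200
FA = 10/75 = 0.1333
Φ⁻¹(H) = 1.4051
Φ⁻¹(FA) = -1.1109
d' = z(H) − z(FA) = 1.4051 − (-1.1109) = 2.5160

d-prime = 2.52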